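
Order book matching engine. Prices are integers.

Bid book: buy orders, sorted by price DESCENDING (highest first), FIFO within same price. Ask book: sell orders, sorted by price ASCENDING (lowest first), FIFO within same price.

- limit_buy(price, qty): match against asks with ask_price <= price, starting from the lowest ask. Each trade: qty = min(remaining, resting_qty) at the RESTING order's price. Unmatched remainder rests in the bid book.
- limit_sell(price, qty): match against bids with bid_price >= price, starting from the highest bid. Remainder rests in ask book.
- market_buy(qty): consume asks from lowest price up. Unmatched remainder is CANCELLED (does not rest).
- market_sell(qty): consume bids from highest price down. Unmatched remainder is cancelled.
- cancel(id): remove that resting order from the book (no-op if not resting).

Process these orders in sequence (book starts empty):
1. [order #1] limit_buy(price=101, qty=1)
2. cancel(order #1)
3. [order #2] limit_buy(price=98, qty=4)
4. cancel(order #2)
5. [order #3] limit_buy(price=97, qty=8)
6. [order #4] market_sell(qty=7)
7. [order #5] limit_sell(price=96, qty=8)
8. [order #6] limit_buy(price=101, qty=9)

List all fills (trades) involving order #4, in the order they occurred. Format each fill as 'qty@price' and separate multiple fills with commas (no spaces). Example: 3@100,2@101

Answer: 7@97

Derivation:
After op 1 [order #1] limit_buy(price=101, qty=1): fills=none; bids=[#1:1@101] asks=[-]
After op 2 cancel(order #1): fills=none; bids=[-] asks=[-]
After op 3 [order #2] limit_buy(price=98, qty=4): fills=none; bids=[#2:4@98] asks=[-]
After op 4 cancel(order #2): fills=none; bids=[-] asks=[-]
After op 5 [order #3] limit_buy(price=97, qty=8): fills=none; bids=[#3:8@97] asks=[-]
After op 6 [order #4] market_sell(qty=7): fills=#3x#4:7@97; bids=[#3:1@97] asks=[-]
After op 7 [order #5] limit_sell(price=96, qty=8): fills=#3x#5:1@97; bids=[-] asks=[#5:7@96]
After op 8 [order #6] limit_buy(price=101, qty=9): fills=#6x#5:7@96; bids=[#6:2@101] asks=[-]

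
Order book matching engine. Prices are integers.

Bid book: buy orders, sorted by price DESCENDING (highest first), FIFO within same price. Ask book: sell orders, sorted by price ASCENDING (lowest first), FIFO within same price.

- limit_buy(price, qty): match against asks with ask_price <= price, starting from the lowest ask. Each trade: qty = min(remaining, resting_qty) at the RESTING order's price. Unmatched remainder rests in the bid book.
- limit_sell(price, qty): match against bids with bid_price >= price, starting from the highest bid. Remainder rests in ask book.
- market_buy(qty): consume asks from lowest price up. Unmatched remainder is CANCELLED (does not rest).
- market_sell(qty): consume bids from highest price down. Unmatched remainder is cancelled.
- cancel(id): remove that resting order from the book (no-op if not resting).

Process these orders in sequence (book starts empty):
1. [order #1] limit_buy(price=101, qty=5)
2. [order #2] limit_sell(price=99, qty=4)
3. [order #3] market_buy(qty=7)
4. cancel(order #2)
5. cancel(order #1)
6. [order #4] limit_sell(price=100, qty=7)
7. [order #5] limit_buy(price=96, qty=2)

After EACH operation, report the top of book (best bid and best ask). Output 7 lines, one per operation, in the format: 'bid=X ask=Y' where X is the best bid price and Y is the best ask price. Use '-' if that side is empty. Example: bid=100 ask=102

After op 1 [order #1] limit_buy(price=101, qty=5): fills=none; bids=[#1:5@101] asks=[-]
After op 2 [order #2] limit_sell(price=99, qty=4): fills=#1x#2:4@101; bids=[#1:1@101] asks=[-]
After op 3 [order #3] market_buy(qty=7): fills=none; bids=[#1:1@101] asks=[-]
After op 4 cancel(order #2): fills=none; bids=[#1:1@101] asks=[-]
After op 5 cancel(order #1): fills=none; bids=[-] asks=[-]
After op 6 [order #4] limit_sell(price=100, qty=7): fills=none; bids=[-] asks=[#4:7@100]
After op 7 [order #5] limit_buy(price=96, qty=2): fills=none; bids=[#5:2@96] asks=[#4:7@100]

Answer: bid=101 ask=-
bid=101 ask=-
bid=101 ask=-
bid=101 ask=-
bid=- ask=-
bid=- ask=100
bid=96 ask=100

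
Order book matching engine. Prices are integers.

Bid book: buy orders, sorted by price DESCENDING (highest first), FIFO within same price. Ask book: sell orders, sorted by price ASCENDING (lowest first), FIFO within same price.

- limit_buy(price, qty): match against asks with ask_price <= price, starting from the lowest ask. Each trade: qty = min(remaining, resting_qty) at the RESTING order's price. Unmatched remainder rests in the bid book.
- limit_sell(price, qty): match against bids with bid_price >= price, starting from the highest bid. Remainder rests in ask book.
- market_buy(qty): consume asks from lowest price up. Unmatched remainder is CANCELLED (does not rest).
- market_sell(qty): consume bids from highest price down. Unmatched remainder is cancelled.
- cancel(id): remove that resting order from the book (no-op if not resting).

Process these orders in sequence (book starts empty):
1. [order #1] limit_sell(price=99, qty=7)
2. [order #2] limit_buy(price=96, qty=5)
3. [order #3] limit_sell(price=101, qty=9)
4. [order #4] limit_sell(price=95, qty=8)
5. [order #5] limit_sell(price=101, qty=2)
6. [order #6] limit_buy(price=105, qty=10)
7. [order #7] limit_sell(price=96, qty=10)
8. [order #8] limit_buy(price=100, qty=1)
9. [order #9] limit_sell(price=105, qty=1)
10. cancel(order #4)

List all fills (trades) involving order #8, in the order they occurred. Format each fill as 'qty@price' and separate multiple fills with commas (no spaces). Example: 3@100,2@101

Answer: 1@96

Derivation:
After op 1 [order #1] limit_sell(price=99, qty=7): fills=none; bids=[-] asks=[#1:7@99]
After op 2 [order #2] limit_buy(price=96, qty=5): fills=none; bids=[#2:5@96] asks=[#1:7@99]
After op 3 [order #3] limit_sell(price=101, qty=9): fills=none; bids=[#2:5@96] asks=[#1:7@99 #3:9@101]
After op 4 [order #4] limit_sell(price=95, qty=8): fills=#2x#4:5@96; bids=[-] asks=[#4:3@95 #1:7@99 #3:9@101]
After op 5 [order #5] limit_sell(price=101, qty=2): fills=none; bids=[-] asks=[#4:3@95 #1:7@99 #3:9@101 #5:2@101]
After op 6 [order #6] limit_buy(price=105, qty=10): fills=#6x#4:3@95 #6x#1:7@99; bids=[-] asks=[#3:9@101 #5:2@101]
After op 7 [order #7] limit_sell(price=96, qty=10): fills=none; bids=[-] asks=[#7:10@96 #3:9@101 #5:2@101]
After op 8 [order #8] limit_buy(price=100, qty=1): fills=#8x#7:1@96; bids=[-] asks=[#7:9@96 #3:9@101 #5:2@101]
After op 9 [order #9] limit_sell(price=105, qty=1): fills=none; bids=[-] asks=[#7:9@96 #3:9@101 #5:2@101 #9:1@105]
After op 10 cancel(order #4): fills=none; bids=[-] asks=[#7:9@96 #3:9@101 #5:2@101 #9:1@105]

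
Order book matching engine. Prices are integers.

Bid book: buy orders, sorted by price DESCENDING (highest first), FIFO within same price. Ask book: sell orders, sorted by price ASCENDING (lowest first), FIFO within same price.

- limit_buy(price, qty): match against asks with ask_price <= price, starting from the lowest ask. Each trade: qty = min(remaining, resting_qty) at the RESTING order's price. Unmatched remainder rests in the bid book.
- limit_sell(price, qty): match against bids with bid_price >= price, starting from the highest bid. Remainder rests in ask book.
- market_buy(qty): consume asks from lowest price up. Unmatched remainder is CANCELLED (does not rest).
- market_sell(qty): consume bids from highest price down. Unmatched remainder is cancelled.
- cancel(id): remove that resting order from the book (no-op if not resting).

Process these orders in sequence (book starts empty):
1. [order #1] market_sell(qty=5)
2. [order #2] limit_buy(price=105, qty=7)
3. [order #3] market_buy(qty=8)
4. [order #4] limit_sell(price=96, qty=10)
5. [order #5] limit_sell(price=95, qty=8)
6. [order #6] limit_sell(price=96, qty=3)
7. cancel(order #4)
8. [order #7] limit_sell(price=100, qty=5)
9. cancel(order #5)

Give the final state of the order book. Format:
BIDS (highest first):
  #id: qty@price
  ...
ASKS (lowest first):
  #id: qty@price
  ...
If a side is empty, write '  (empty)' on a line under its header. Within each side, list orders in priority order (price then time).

Answer: BIDS (highest first):
  (empty)
ASKS (lowest first):
  #6: 3@96
  #7: 5@100

Derivation:
After op 1 [order #1] market_sell(qty=5): fills=none; bids=[-] asks=[-]
After op 2 [order #2] limit_buy(price=105, qty=7): fills=none; bids=[#2:7@105] asks=[-]
After op 3 [order #3] market_buy(qty=8): fills=none; bids=[#2:7@105] asks=[-]
After op 4 [order #4] limit_sell(price=96, qty=10): fills=#2x#4:7@105; bids=[-] asks=[#4:3@96]
After op 5 [order #5] limit_sell(price=95, qty=8): fills=none; bids=[-] asks=[#5:8@95 #4:3@96]
After op 6 [order #6] limit_sell(price=96, qty=3): fills=none; bids=[-] asks=[#5:8@95 #4:3@96 #6:3@96]
After op 7 cancel(order #4): fills=none; bids=[-] asks=[#5:8@95 #6:3@96]
After op 8 [order #7] limit_sell(price=100, qty=5): fills=none; bids=[-] asks=[#5:8@95 #6:3@96 #7:5@100]
After op 9 cancel(order #5): fills=none; bids=[-] asks=[#6:3@96 #7:5@100]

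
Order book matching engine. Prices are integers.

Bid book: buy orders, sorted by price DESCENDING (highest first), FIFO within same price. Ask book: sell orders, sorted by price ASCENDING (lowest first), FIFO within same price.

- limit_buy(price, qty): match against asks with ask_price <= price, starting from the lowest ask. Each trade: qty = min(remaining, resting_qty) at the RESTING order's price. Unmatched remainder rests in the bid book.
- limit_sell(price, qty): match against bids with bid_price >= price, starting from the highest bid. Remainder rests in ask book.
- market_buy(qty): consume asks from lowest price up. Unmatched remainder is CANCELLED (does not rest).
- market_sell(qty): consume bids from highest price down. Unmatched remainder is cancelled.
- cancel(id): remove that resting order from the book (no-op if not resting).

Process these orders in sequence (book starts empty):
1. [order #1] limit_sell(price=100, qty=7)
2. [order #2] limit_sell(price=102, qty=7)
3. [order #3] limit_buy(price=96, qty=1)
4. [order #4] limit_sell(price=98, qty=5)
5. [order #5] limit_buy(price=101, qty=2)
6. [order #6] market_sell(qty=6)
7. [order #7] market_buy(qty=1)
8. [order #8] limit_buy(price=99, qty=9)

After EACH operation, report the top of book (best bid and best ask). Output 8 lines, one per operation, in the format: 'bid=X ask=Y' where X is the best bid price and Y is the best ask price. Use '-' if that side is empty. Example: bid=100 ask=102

Answer: bid=- ask=100
bid=- ask=100
bid=96 ask=100
bid=96 ask=98
bid=96 ask=98
bid=- ask=98
bid=- ask=98
bid=99 ask=100

Derivation:
After op 1 [order #1] limit_sell(price=100, qty=7): fills=none; bids=[-] asks=[#1:7@100]
After op 2 [order #2] limit_sell(price=102, qty=7): fills=none; bids=[-] asks=[#1:7@100 #2:7@102]
After op 3 [order #3] limit_buy(price=96, qty=1): fills=none; bids=[#3:1@96] asks=[#1:7@100 #2:7@102]
After op 4 [order #4] limit_sell(price=98, qty=5): fills=none; bids=[#3:1@96] asks=[#4:5@98 #1:7@100 #2:7@102]
After op 5 [order #5] limit_buy(price=101, qty=2): fills=#5x#4:2@98; bids=[#3:1@96] asks=[#4:3@98 #1:7@100 #2:7@102]
After op 6 [order #6] market_sell(qty=6): fills=#3x#6:1@96; bids=[-] asks=[#4:3@98 #1:7@100 #2:7@102]
After op 7 [order #7] market_buy(qty=1): fills=#7x#4:1@98; bids=[-] asks=[#4:2@98 #1:7@100 #2:7@102]
After op 8 [order #8] limit_buy(price=99, qty=9): fills=#8x#4:2@98; bids=[#8:7@99] asks=[#1:7@100 #2:7@102]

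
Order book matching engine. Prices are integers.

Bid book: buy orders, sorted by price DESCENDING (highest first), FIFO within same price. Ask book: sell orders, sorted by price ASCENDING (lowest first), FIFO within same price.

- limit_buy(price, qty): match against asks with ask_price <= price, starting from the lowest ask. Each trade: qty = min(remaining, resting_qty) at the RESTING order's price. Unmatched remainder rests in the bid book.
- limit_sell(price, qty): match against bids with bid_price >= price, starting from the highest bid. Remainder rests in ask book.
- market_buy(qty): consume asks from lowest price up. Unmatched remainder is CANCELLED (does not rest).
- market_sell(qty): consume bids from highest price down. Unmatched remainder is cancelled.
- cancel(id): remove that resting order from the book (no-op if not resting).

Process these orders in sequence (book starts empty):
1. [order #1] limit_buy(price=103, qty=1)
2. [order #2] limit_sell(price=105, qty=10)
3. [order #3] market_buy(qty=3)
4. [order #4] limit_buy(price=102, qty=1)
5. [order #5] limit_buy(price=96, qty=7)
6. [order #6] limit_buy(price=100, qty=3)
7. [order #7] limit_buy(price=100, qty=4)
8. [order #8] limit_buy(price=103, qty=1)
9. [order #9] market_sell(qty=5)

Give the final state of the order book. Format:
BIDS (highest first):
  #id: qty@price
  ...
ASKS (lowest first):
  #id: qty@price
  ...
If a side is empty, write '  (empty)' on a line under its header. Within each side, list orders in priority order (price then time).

Answer: BIDS (highest first):
  #6: 1@100
  #7: 4@100
  #5: 7@96
ASKS (lowest first):
  #2: 7@105

Derivation:
After op 1 [order #1] limit_buy(price=103, qty=1): fills=none; bids=[#1:1@103] asks=[-]
After op 2 [order #2] limit_sell(price=105, qty=10): fills=none; bids=[#1:1@103] asks=[#2:10@105]
After op 3 [order #3] market_buy(qty=3): fills=#3x#2:3@105; bids=[#1:1@103] asks=[#2:7@105]
After op 4 [order #4] limit_buy(price=102, qty=1): fills=none; bids=[#1:1@103 #4:1@102] asks=[#2:7@105]
After op 5 [order #5] limit_buy(price=96, qty=7): fills=none; bids=[#1:1@103 #4:1@102 #5:7@96] asks=[#2:7@105]
After op 6 [order #6] limit_buy(price=100, qty=3): fills=none; bids=[#1:1@103 #4:1@102 #6:3@100 #5:7@96] asks=[#2:7@105]
After op 7 [order #7] limit_buy(price=100, qty=4): fills=none; bids=[#1:1@103 #4:1@102 #6:3@100 #7:4@100 #5:7@96] asks=[#2:7@105]
After op 8 [order #8] limit_buy(price=103, qty=1): fills=none; bids=[#1:1@103 #8:1@103 #4:1@102 #6:3@100 #7:4@100 #5:7@96] asks=[#2:7@105]
After op 9 [order #9] market_sell(qty=5): fills=#1x#9:1@103 #8x#9:1@103 #4x#9:1@102 #6x#9:2@100; bids=[#6:1@100 #7:4@100 #5:7@96] asks=[#2:7@105]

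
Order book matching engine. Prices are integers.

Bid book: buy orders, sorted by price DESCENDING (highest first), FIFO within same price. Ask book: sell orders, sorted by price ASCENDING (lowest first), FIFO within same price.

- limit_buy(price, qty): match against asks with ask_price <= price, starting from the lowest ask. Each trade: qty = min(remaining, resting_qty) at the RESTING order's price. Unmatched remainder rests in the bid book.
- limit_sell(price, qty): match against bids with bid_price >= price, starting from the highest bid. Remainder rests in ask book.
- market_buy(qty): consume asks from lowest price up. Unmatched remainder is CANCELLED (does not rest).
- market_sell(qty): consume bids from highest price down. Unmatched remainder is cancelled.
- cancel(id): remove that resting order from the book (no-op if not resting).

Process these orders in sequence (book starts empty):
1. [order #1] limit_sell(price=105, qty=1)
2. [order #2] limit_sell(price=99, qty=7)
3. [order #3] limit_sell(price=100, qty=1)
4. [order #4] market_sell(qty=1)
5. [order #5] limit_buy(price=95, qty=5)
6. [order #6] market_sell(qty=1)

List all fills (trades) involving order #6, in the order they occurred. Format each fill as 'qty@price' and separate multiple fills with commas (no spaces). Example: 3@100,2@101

After op 1 [order #1] limit_sell(price=105, qty=1): fills=none; bids=[-] asks=[#1:1@105]
After op 2 [order #2] limit_sell(price=99, qty=7): fills=none; bids=[-] asks=[#2:7@99 #1:1@105]
After op 3 [order #3] limit_sell(price=100, qty=1): fills=none; bids=[-] asks=[#2:7@99 #3:1@100 #1:1@105]
After op 4 [order #4] market_sell(qty=1): fills=none; bids=[-] asks=[#2:7@99 #3:1@100 #1:1@105]
After op 5 [order #5] limit_buy(price=95, qty=5): fills=none; bids=[#5:5@95] asks=[#2:7@99 #3:1@100 #1:1@105]
After op 6 [order #6] market_sell(qty=1): fills=#5x#6:1@95; bids=[#5:4@95] asks=[#2:7@99 #3:1@100 #1:1@105]

Answer: 1@95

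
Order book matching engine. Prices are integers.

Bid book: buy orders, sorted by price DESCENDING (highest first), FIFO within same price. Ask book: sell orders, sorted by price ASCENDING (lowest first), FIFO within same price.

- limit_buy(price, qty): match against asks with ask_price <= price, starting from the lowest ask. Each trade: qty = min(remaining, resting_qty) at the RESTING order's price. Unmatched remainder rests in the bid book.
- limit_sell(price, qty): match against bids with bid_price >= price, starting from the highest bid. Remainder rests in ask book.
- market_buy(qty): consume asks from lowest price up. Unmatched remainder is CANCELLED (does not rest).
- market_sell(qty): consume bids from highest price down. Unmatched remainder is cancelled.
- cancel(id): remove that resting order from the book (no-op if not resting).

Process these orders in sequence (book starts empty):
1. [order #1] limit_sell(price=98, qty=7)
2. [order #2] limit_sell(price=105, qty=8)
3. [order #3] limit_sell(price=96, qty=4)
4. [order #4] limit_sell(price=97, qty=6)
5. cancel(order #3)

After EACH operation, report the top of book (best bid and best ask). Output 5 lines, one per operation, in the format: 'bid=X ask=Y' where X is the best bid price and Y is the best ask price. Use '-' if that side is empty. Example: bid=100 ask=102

Answer: bid=- ask=98
bid=- ask=98
bid=- ask=96
bid=- ask=96
bid=- ask=97

Derivation:
After op 1 [order #1] limit_sell(price=98, qty=7): fills=none; bids=[-] asks=[#1:7@98]
After op 2 [order #2] limit_sell(price=105, qty=8): fills=none; bids=[-] asks=[#1:7@98 #2:8@105]
After op 3 [order #3] limit_sell(price=96, qty=4): fills=none; bids=[-] asks=[#3:4@96 #1:7@98 #2:8@105]
After op 4 [order #4] limit_sell(price=97, qty=6): fills=none; bids=[-] asks=[#3:4@96 #4:6@97 #1:7@98 #2:8@105]
After op 5 cancel(order #3): fills=none; bids=[-] asks=[#4:6@97 #1:7@98 #2:8@105]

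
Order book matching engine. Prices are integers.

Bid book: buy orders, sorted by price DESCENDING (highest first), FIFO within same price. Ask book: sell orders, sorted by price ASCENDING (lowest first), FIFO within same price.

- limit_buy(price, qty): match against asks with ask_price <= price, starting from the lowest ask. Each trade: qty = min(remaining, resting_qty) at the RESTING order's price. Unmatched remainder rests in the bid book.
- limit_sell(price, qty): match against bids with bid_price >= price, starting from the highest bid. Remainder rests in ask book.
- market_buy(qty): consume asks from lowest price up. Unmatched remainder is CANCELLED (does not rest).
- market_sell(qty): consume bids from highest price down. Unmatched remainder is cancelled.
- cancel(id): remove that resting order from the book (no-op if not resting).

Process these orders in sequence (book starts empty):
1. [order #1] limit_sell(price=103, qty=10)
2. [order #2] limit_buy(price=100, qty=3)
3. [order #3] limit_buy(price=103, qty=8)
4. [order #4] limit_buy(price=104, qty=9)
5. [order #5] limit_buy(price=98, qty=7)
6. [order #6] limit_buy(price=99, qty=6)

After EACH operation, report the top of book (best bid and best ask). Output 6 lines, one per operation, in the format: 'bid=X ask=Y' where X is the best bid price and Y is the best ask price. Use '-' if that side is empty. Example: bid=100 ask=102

Answer: bid=- ask=103
bid=100 ask=103
bid=100 ask=103
bid=104 ask=-
bid=104 ask=-
bid=104 ask=-

Derivation:
After op 1 [order #1] limit_sell(price=103, qty=10): fills=none; bids=[-] asks=[#1:10@103]
After op 2 [order #2] limit_buy(price=100, qty=3): fills=none; bids=[#2:3@100] asks=[#1:10@103]
After op 3 [order #3] limit_buy(price=103, qty=8): fills=#3x#1:8@103; bids=[#2:3@100] asks=[#1:2@103]
After op 4 [order #4] limit_buy(price=104, qty=9): fills=#4x#1:2@103; bids=[#4:7@104 #2:3@100] asks=[-]
After op 5 [order #5] limit_buy(price=98, qty=7): fills=none; bids=[#4:7@104 #2:3@100 #5:7@98] asks=[-]
After op 6 [order #6] limit_buy(price=99, qty=6): fills=none; bids=[#4:7@104 #2:3@100 #6:6@99 #5:7@98] asks=[-]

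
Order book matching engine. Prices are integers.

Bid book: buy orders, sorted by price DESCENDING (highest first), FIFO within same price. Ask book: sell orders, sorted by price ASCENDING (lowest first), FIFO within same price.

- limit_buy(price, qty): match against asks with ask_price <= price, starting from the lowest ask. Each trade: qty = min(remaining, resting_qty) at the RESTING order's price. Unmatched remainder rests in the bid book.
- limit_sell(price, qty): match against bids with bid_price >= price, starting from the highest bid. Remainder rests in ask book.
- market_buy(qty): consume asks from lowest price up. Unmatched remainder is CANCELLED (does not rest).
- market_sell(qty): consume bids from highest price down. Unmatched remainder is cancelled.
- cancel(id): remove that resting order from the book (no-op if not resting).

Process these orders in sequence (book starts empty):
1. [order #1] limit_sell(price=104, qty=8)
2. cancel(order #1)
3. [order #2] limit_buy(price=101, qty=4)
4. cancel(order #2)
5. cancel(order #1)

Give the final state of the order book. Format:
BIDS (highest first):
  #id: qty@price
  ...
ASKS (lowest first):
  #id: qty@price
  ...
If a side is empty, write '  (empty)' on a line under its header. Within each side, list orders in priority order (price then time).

After op 1 [order #1] limit_sell(price=104, qty=8): fills=none; bids=[-] asks=[#1:8@104]
After op 2 cancel(order #1): fills=none; bids=[-] asks=[-]
After op 3 [order #2] limit_buy(price=101, qty=4): fills=none; bids=[#2:4@101] asks=[-]
After op 4 cancel(order #2): fills=none; bids=[-] asks=[-]
After op 5 cancel(order #1): fills=none; bids=[-] asks=[-]

Answer: BIDS (highest first):
  (empty)
ASKS (lowest first):
  (empty)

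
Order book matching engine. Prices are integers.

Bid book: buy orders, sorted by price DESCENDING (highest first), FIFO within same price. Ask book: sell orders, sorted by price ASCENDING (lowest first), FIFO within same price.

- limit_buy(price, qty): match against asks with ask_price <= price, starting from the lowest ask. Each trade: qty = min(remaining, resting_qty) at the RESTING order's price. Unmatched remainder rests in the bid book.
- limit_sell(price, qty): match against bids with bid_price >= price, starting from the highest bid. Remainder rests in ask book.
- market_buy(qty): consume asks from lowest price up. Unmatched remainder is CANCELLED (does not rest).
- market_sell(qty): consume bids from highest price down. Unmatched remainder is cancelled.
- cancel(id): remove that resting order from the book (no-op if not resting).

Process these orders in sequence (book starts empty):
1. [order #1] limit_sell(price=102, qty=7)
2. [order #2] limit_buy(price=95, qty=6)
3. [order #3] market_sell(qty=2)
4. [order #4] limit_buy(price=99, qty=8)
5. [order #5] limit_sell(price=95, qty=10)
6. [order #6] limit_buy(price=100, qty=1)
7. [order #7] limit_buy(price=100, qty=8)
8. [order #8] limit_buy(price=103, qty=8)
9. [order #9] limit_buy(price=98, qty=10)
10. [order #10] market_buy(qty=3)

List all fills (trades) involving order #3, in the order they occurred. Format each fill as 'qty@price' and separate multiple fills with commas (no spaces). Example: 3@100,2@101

Answer: 2@95

Derivation:
After op 1 [order #1] limit_sell(price=102, qty=7): fills=none; bids=[-] asks=[#1:7@102]
After op 2 [order #2] limit_buy(price=95, qty=6): fills=none; bids=[#2:6@95] asks=[#1:7@102]
After op 3 [order #3] market_sell(qty=2): fills=#2x#3:2@95; bids=[#2:4@95] asks=[#1:7@102]
After op 4 [order #4] limit_buy(price=99, qty=8): fills=none; bids=[#4:8@99 #2:4@95] asks=[#1:7@102]
After op 5 [order #5] limit_sell(price=95, qty=10): fills=#4x#5:8@99 #2x#5:2@95; bids=[#2:2@95] asks=[#1:7@102]
After op 6 [order #6] limit_buy(price=100, qty=1): fills=none; bids=[#6:1@100 #2:2@95] asks=[#1:7@102]
After op 7 [order #7] limit_buy(price=100, qty=8): fills=none; bids=[#6:1@100 #7:8@100 #2:2@95] asks=[#1:7@102]
After op 8 [order #8] limit_buy(price=103, qty=8): fills=#8x#1:7@102; bids=[#8:1@103 #6:1@100 #7:8@100 #2:2@95] asks=[-]
After op 9 [order #9] limit_buy(price=98, qty=10): fills=none; bids=[#8:1@103 #6:1@100 #7:8@100 #9:10@98 #2:2@95] asks=[-]
After op 10 [order #10] market_buy(qty=3): fills=none; bids=[#8:1@103 #6:1@100 #7:8@100 #9:10@98 #2:2@95] asks=[-]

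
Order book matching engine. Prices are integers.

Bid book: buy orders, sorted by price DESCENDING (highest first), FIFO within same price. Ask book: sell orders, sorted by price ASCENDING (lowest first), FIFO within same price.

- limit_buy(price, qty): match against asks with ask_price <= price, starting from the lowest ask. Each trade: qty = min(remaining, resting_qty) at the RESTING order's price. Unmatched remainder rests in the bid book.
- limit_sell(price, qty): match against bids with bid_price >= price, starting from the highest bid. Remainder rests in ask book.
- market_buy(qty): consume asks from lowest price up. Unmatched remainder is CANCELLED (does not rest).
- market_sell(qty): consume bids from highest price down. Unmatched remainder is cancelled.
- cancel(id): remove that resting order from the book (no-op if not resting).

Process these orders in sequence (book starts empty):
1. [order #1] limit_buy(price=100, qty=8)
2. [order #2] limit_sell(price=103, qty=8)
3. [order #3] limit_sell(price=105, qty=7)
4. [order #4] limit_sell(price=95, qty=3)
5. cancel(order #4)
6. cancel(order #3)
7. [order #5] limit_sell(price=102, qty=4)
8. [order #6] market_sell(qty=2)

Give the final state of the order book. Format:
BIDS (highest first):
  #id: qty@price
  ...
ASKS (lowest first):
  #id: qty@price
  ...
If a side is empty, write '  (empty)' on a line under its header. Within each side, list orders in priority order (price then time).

Answer: BIDS (highest first):
  #1: 3@100
ASKS (lowest first):
  #5: 4@102
  #2: 8@103

Derivation:
After op 1 [order #1] limit_buy(price=100, qty=8): fills=none; bids=[#1:8@100] asks=[-]
After op 2 [order #2] limit_sell(price=103, qty=8): fills=none; bids=[#1:8@100] asks=[#2:8@103]
After op 3 [order #3] limit_sell(price=105, qty=7): fills=none; bids=[#1:8@100] asks=[#2:8@103 #3:7@105]
After op 4 [order #4] limit_sell(price=95, qty=3): fills=#1x#4:3@100; bids=[#1:5@100] asks=[#2:8@103 #3:7@105]
After op 5 cancel(order #4): fills=none; bids=[#1:5@100] asks=[#2:8@103 #3:7@105]
After op 6 cancel(order #3): fills=none; bids=[#1:5@100] asks=[#2:8@103]
After op 7 [order #5] limit_sell(price=102, qty=4): fills=none; bids=[#1:5@100] asks=[#5:4@102 #2:8@103]
After op 8 [order #6] market_sell(qty=2): fills=#1x#6:2@100; bids=[#1:3@100] asks=[#5:4@102 #2:8@103]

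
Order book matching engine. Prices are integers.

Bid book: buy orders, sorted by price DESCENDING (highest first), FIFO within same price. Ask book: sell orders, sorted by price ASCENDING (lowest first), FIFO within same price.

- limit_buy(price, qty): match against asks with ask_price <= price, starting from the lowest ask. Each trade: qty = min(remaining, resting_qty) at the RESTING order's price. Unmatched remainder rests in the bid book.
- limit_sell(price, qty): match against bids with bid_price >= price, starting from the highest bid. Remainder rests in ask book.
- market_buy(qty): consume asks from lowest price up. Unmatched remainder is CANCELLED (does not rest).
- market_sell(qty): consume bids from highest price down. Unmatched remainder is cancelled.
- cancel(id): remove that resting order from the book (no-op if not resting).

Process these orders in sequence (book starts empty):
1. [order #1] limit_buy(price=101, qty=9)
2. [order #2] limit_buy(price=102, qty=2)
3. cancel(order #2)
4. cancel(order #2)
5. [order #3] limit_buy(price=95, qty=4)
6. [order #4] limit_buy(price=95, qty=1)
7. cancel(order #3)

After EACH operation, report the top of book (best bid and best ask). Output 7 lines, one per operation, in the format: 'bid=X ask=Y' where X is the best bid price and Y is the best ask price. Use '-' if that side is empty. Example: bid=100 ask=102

After op 1 [order #1] limit_buy(price=101, qty=9): fills=none; bids=[#1:9@101] asks=[-]
After op 2 [order #2] limit_buy(price=102, qty=2): fills=none; bids=[#2:2@102 #1:9@101] asks=[-]
After op 3 cancel(order #2): fills=none; bids=[#1:9@101] asks=[-]
After op 4 cancel(order #2): fills=none; bids=[#1:9@101] asks=[-]
After op 5 [order #3] limit_buy(price=95, qty=4): fills=none; bids=[#1:9@101 #3:4@95] asks=[-]
After op 6 [order #4] limit_buy(price=95, qty=1): fills=none; bids=[#1:9@101 #3:4@95 #4:1@95] asks=[-]
After op 7 cancel(order #3): fills=none; bids=[#1:9@101 #4:1@95] asks=[-]

Answer: bid=101 ask=-
bid=102 ask=-
bid=101 ask=-
bid=101 ask=-
bid=101 ask=-
bid=101 ask=-
bid=101 ask=-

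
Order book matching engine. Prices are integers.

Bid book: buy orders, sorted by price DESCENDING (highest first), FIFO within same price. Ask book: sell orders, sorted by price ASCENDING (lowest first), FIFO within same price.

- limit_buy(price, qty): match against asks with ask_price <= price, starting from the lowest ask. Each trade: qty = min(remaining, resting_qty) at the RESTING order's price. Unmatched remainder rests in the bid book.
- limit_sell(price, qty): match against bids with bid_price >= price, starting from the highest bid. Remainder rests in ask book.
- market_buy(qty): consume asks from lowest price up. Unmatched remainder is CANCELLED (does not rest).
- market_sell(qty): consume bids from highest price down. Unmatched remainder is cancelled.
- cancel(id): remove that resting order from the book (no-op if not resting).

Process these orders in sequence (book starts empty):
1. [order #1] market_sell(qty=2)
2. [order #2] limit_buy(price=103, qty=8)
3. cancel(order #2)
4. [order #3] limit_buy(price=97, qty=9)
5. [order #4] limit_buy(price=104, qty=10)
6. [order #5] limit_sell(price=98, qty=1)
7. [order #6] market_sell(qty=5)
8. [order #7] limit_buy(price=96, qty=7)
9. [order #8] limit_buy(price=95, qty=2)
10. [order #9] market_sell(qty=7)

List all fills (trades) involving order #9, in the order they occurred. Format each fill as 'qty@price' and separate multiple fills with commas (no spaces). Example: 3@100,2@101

Answer: 4@104,3@97

Derivation:
After op 1 [order #1] market_sell(qty=2): fills=none; bids=[-] asks=[-]
After op 2 [order #2] limit_buy(price=103, qty=8): fills=none; bids=[#2:8@103] asks=[-]
After op 3 cancel(order #2): fills=none; bids=[-] asks=[-]
After op 4 [order #3] limit_buy(price=97, qty=9): fills=none; bids=[#3:9@97] asks=[-]
After op 5 [order #4] limit_buy(price=104, qty=10): fills=none; bids=[#4:10@104 #3:9@97] asks=[-]
After op 6 [order #5] limit_sell(price=98, qty=1): fills=#4x#5:1@104; bids=[#4:9@104 #3:9@97] asks=[-]
After op 7 [order #6] market_sell(qty=5): fills=#4x#6:5@104; bids=[#4:4@104 #3:9@97] asks=[-]
After op 8 [order #7] limit_buy(price=96, qty=7): fills=none; bids=[#4:4@104 #3:9@97 #7:7@96] asks=[-]
After op 9 [order #8] limit_buy(price=95, qty=2): fills=none; bids=[#4:4@104 #3:9@97 #7:7@96 #8:2@95] asks=[-]
After op 10 [order #9] market_sell(qty=7): fills=#4x#9:4@104 #3x#9:3@97; bids=[#3:6@97 #7:7@96 #8:2@95] asks=[-]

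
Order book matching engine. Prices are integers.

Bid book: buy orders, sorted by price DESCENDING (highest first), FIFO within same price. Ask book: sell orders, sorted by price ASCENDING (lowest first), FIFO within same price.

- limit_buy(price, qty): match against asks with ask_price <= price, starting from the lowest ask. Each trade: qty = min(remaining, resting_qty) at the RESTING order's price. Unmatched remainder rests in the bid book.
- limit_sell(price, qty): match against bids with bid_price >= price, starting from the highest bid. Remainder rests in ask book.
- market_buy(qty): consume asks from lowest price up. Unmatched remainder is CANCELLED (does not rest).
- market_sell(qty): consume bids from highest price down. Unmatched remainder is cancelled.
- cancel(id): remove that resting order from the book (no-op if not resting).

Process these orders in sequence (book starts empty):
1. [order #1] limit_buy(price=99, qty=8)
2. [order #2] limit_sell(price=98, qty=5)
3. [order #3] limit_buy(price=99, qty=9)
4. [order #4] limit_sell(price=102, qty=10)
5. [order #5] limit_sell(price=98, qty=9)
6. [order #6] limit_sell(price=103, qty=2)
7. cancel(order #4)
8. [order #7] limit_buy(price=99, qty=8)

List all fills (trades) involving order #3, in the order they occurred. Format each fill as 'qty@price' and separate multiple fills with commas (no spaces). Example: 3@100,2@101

After op 1 [order #1] limit_buy(price=99, qty=8): fills=none; bids=[#1:8@99] asks=[-]
After op 2 [order #2] limit_sell(price=98, qty=5): fills=#1x#2:5@99; bids=[#1:3@99] asks=[-]
After op 3 [order #3] limit_buy(price=99, qty=9): fills=none; bids=[#1:3@99 #3:9@99] asks=[-]
After op 4 [order #4] limit_sell(price=102, qty=10): fills=none; bids=[#1:3@99 #3:9@99] asks=[#4:10@102]
After op 5 [order #5] limit_sell(price=98, qty=9): fills=#1x#5:3@99 #3x#5:6@99; bids=[#3:3@99] asks=[#4:10@102]
After op 6 [order #6] limit_sell(price=103, qty=2): fills=none; bids=[#3:3@99] asks=[#4:10@102 #6:2@103]
After op 7 cancel(order #4): fills=none; bids=[#3:3@99] asks=[#6:2@103]
After op 8 [order #7] limit_buy(price=99, qty=8): fills=none; bids=[#3:3@99 #7:8@99] asks=[#6:2@103]

Answer: 6@99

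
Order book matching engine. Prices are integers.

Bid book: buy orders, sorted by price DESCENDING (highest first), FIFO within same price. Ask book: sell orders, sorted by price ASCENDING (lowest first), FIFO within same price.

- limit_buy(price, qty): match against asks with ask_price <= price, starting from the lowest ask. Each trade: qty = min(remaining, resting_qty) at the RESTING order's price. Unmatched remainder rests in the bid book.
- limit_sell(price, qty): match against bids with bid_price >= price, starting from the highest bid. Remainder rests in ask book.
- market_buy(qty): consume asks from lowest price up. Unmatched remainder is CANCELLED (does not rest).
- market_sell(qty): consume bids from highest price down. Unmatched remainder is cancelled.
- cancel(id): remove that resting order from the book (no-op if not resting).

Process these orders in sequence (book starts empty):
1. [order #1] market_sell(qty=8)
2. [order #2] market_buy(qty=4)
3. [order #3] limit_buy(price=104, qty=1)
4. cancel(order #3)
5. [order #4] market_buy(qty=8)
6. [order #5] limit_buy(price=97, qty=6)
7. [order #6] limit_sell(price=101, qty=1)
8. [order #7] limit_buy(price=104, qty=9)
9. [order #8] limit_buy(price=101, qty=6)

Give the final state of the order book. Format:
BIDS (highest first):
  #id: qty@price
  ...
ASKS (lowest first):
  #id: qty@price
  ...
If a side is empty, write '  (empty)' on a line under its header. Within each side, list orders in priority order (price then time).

After op 1 [order #1] market_sell(qty=8): fills=none; bids=[-] asks=[-]
After op 2 [order #2] market_buy(qty=4): fills=none; bids=[-] asks=[-]
After op 3 [order #3] limit_buy(price=104, qty=1): fills=none; bids=[#3:1@104] asks=[-]
After op 4 cancel(order #3): fills=none; bids=[-] asks=[-]
After op 5 [order #4] market_buy(qty=8): fills=none; bids=[-] asks=[-]
After op 6 [order #5] limit_buy(price=97, qty=6): fills=none; bids=[#5:6@97] asks=[-]
After op 7 [order #6] limit_sell(price=101, qty=1): fills=none; bids=[#5:6@97] asks=[#6:1@101]
After op 8 [order #7] limit_buy(price=104, qty=9): fills=#7x#6:1@101; bids=[#7:8@104 #5:6@97] asks=[-]
After op 9 [order #8] limit_buy(price=101, qty=6): fills=none; bids=[#7:8@104 #8:6@101 #5:6@97] asks=[-]

Answer: BIDS (highest first):
  #7: 8@104
  #8: 6@101
  #5: 6@97
ASKS (lowest first):
  (empty)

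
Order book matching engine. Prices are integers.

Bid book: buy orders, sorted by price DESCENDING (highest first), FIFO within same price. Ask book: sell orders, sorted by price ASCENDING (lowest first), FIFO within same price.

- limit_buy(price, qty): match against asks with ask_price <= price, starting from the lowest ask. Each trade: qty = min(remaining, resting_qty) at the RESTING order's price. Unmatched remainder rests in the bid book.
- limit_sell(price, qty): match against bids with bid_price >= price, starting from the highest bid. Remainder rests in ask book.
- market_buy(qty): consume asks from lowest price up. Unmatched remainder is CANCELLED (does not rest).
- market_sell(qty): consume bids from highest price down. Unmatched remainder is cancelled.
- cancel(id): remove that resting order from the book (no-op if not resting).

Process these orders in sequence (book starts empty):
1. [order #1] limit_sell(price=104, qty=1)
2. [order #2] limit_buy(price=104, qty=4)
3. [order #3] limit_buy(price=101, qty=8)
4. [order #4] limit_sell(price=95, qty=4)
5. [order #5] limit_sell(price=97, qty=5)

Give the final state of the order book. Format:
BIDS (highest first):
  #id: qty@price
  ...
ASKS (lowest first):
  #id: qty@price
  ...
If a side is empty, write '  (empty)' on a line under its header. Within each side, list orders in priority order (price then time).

Answer: BIDS (highest first):
  #3: 2@101
ASKS (lowest first):
  (empty)

Derivation:
After op 1 [order #1] limit_sell(price=104, qty=1): fills=none; bids=[-] asks=[#1:1@104]
After op 2 [order #2] limit_buy(price=104, qty=4): fills=#2x#1:1@104; bids=[#2:3@104] asks=[-]
After op 3 [order #3] limit_buy(price=101, qty=8): fills=none; bids=[#2:3@104 #3:8@101] asks=[-]
After op 4 [order #4] limit_sell(price=95, qty=4): fills=#2x#4:3@104 #3x#4:1@101; bids=[#3:7@101] asks=[-]
After op 5 [order #5] limit_sell(price=97, qty=5): fills=#3x#5:5@101; bids=[#3:2@101] asks=[-]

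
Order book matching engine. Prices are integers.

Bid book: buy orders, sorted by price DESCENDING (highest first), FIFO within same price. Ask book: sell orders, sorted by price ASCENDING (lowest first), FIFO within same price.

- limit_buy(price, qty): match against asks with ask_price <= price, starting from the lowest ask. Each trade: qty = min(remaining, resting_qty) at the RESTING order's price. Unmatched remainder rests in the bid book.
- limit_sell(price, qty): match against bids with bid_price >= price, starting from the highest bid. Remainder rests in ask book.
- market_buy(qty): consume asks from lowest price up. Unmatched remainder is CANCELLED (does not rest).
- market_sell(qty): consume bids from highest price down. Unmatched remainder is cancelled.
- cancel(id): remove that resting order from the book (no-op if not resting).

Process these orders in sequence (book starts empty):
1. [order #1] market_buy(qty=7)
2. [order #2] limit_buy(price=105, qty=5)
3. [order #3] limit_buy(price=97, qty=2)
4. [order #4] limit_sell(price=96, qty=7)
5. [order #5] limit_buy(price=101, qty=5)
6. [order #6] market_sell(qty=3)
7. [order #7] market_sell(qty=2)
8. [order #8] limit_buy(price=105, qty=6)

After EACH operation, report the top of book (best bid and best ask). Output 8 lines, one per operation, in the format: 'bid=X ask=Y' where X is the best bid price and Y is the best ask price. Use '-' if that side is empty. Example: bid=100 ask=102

Answer: bid=- ask=-
bid=105 ask=-
bid=105 ask=-
bid=- ask=-
bid=101 ask=-
bid=101 ask=-
bid=- ask=-
bid=105 ask=-

Derivation:
After op 1 [order #1] market_buy(qty=7): fills=none; bids=[-] asks=[-]
After op 2 [order #2] limit_buy(price=105, qty=5): fills=none; bids=[#2:5@105] asks=[-]
After op 3 [order #3] limit_buy(price=97, qty=2): fills=none; bids=[#2:5@105 #3:2@97] asks=[-]
After op 4 [order #4] limit_sell(price=96, qty=7): fills=#2x#4:5@105 #3x#4:2@97; bids=[-] asks=[-]
After op 5 [order #5] limit_buy(price=101, qty=5): fills=none; bids=[#5:5@101] asks=[-]
After op 6 [order #6] market_sell(qty=3): fills=#5x#6:3@101; bids=[#5:2@101] asks=[-]
After op 7 [order #7] market_sell(qty=2): fills=#5x#7:2@101; bids=[-] asks=[-]
After op 8 [order #8] limit_buy(price=105, qty=6): fills=none; bids=[#8:6@105] asks=[-]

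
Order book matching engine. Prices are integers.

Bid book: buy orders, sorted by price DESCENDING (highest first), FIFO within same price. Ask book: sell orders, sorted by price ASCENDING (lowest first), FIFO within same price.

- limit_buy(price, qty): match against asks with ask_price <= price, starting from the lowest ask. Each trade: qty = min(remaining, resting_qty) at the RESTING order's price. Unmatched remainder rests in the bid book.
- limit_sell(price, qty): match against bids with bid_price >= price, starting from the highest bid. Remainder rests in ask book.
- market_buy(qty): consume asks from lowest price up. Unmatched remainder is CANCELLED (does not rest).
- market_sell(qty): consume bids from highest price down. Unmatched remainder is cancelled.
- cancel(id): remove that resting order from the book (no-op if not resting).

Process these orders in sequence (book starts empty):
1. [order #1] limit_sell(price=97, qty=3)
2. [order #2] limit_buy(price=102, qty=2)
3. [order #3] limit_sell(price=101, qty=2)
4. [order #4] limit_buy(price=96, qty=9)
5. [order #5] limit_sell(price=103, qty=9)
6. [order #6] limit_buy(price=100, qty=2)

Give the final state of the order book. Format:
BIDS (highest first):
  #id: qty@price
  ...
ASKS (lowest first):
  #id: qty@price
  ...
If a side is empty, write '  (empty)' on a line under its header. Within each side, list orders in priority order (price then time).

After op 1 [order #1] limit_sell(price=97, qty=3): fills=none; bids=[-] asks=[#1:3@97]
After op 2 [order #2] limit_buy(price=102, qty=2): fills=#2x#1:2@97; bids=[-] asks=[#1:1@97]
After op 3 [order #3] limit_sell(price=101, qty=2): fills=none; bids=[-] asks=[#1:1@97 #3:2@101]
After op 4 [order #4] limit_buy(price=96, qty=9): fills=none; bids=[#4:9@96] asks=[#1:1@97 #3:2@101]
After op 5 [order #5] limit_sell(price=103, qty=9): fills=none; bids=[#4:9@96] asks=[#1:1@97 #3:2@101 #5:9@103]
After op 6 [order #6] limit_buy(price=100, qty=2): fills=#6x#1:1@97; bids=[#6:1@100 #4:9@96] asks=[#3:2@101 #5:9@103]

Answer: BIDS (highest first):
  #6: 1@100
  #4: 9@96
ASKS (lowest first):
  #3: 2@101
  #5: 9@103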